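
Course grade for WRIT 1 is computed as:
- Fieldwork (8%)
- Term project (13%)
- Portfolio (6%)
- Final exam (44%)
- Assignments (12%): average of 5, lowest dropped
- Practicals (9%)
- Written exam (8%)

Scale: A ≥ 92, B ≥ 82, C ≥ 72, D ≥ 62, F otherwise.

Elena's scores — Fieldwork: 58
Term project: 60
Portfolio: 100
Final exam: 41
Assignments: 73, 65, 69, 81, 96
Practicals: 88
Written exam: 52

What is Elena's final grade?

Assignments: drop 65 → average of remaining 4 = 319/4 = 79.75
Weighted total:
  Fieldwork 58 × 0.08 = 4.64
  Term project 60 × 0.13 = 7.8
  Portfolio 100 × 0.06 = 6
  Final exam 41 × 0.44 = 18.04
  Assignments 79.75 × 0.12 = 9.57
  Practicals 88 × 0.09 = 7.92
  Written exam 52 × 0.08 = 4.16
Sum = 58.13
58.13 < 62 → F

F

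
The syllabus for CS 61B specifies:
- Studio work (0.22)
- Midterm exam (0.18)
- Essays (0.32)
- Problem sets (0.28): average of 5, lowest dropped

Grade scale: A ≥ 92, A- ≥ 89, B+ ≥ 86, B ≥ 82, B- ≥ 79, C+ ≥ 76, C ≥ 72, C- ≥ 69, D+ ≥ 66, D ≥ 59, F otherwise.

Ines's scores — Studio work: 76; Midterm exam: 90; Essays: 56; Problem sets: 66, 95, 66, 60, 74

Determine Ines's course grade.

Problem sets: drop 60 → average of remaining 4 = 301/4 = 75.25
Weighted total:
  Studio work 76 × 0.22 = 16.72
  Midterm exam 90 × 0.18 = 16.2
  Essays 56 × 0.32 = 17.92
  Problem sets 75.25 × 0.28 = 21.07
Sum = 71.91
71.91 is ≥ 69 and < 72 → C-

C-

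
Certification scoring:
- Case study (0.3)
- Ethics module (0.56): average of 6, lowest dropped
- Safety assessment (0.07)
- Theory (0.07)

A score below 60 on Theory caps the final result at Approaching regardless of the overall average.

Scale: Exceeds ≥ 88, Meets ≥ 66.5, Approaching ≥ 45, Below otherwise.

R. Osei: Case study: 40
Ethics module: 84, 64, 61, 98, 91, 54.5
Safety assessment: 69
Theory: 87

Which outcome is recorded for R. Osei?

Meets

Ethics module: drop 54.5 → average of remaining 5 = 398/5 = 79.6
Theory score 87 ≥ 60: minimum met.
Weighted total:
  Case study 40 × 0.3 = 12
  Ethics module 79.6 × 0.56 = 44.576
  Safety assessment 69 × 0.07 = 4.83
  Theory 87 × 0.07 = 6.09
Sum = 67.496
67.496 is ≥ 66.5 and < 88 → Meets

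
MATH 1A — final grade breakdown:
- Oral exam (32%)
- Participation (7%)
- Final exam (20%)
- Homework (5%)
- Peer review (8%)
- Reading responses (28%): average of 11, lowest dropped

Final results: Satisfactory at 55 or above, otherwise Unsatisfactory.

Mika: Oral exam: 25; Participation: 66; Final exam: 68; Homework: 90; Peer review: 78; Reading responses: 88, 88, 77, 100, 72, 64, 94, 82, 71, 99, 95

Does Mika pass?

Reading responses: drop 64 → average of remaining 10 = 866/10 = 86.6
Weighted total:
  Oral exam 25 × 0.32 = 8
  Participation 66 × 0.07 = 4.62
  Final exam 68 × 0.2 = 13.6
  Homework 90 × 0.05 = 4.5
  Peer review 78 × 0.08 = 6.24
  Reading responses 86.6 × 0.28 = 24.248
Sum = 61.208
61.208 ≥ 55 → Satisfactory

Satisfactory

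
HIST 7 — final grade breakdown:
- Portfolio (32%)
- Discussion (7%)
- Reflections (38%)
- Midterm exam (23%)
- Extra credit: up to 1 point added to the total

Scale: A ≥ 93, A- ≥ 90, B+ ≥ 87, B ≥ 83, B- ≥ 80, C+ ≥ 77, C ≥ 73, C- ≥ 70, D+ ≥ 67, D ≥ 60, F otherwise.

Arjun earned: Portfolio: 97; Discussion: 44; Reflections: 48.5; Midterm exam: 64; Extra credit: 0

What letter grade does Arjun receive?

Weighted total:
  Portfolio 97 × 0.32 = 31.04
  Discussion 44 × 0.07 = 3.08
  Reflections 48.5 × 0.38 = 18.43
  Midterm exam 64 × 0.23 = 14.72
Sum = 67.27
Extra credit: 67.27 + 0 = 67.27
67.27 is ≥ 67 and < 70 → D+

D+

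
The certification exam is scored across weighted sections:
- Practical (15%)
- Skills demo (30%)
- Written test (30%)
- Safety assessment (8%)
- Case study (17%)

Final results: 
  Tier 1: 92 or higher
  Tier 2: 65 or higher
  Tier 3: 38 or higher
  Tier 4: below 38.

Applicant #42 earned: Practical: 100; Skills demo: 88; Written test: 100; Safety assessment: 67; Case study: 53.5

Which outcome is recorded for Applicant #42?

Tier 2

Weighted total:
  Practical 100 × 0.15 = 15
  Skills demo 88 × 0.3 = 26.4
  Written test 100 × 0.3 = 30
  Safety assessment 67 × 0.08 = 5.36
  Case study 53.5 × 0.17 = 9.095
Sum = 85.855
85.855 is ≥ 65 and < 92 → Tier 2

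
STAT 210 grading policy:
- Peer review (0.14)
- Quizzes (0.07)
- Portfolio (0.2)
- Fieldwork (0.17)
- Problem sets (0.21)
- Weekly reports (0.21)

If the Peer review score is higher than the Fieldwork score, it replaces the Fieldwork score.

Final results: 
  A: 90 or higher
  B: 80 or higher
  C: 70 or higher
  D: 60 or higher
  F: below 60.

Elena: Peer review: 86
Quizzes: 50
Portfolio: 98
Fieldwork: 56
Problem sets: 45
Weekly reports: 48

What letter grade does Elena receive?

D

Peer review (86) > Fieldwork (56), so Fieldwork counts as 86.
Weighted total:
  Peer review 86 × 0.14 = 12.04
  Quizzes 50 × 0.07 = 3.5
  Portfolio 98 × 0.2 = 19.6
  Fieldwork 86 × 0.17 = 14.62
  Problem sets 45 × 0.21 = 9.45
  Weekly reports 48 × 0.21 = 10.08
Sum = 69.29
69.29 is ≥ 60 and < 70 → D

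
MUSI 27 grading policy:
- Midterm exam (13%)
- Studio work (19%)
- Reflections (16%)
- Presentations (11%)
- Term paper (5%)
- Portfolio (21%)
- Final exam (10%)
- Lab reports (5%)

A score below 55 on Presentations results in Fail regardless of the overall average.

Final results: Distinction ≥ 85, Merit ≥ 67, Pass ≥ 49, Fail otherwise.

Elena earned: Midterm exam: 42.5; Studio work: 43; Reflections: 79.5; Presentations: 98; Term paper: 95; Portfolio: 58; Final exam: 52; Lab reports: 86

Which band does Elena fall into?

Presentations score 98 ≥ 55: minimum met.
Weighted total:
  Midterm exam 42.5 × 0.13 = 5.525
  Studio work 43 × 0.19 = 8.17
  Reflections 79.5 × 0.16 = 12.72
  Presentations 98 × 0.11 = 10.78
  Term paper 95 × 0.05 = 4.75
  Portfolio 58 × 0.21 = 12.18
  Final exam 52 × 0.1 = 5.2
  Lab reports 86 × 0.05 = 4.3
Sum = 63.625
63.625 is ≥ 49 and < 67 → Pass

Pass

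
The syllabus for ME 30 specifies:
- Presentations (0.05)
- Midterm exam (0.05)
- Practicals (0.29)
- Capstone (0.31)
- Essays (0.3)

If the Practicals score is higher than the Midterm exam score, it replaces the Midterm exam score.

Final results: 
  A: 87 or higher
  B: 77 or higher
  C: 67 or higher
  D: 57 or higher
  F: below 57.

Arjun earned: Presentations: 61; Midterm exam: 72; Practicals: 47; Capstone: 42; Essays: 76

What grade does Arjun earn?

F

Practicals (47) ≤ Midterm exam (72), so Midterm exam stays at 72.
Weighted total:
  Presentations 61 × 0.05 = 3.05
  Midterm exam 72 × 0.05 = 3.6
  Practicals 47 × 0.29 = 13.63
  Capstone 42 × 0.31 = 13.02
  Essays 76 × 0.3 = 22.8
Sum = 56.1
56.1 < 57 → F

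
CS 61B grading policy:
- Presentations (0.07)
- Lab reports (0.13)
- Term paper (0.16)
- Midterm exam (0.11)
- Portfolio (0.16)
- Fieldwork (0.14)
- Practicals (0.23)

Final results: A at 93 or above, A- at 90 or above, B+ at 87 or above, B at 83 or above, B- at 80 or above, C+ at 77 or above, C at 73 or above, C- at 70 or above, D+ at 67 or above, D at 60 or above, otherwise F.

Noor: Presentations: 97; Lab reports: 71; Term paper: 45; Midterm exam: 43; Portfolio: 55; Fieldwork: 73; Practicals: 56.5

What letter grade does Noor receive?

F

Weighted total:
  Presentations 97 × 0.07 = 6.79
  Lab reports 71 × 0.13 = 9.23
  Term paper 45 × 0.16 = 7.2
  Midterm exam 43 × 0.11 = 4.73
  Portfolio 55 × 0.16 = 8.8
  Fieldwork 73 × 0.14 = 10.22
  Practicals 56.5 × 0.23 = 12.995
Sum = 59.965
59.965 < 60 → F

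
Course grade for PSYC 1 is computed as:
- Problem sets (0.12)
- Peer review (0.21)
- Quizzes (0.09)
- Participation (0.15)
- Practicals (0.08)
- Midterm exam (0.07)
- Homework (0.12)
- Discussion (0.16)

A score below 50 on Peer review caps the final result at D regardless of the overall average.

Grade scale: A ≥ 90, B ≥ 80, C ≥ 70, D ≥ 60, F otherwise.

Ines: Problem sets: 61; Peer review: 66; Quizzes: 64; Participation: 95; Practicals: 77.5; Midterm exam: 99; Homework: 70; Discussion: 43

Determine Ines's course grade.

D

Peer review score 66 ≥ 50: minimum met.
Weighted total:
  Problem sets 61 × 0.12 = 7.32
  Peer review 66 × 0.21 = 13.86
  Quizzes 64 × 0.09 = 5.76
  Participation 95 × 0.15 = 14.25
  Practicals 77.5 × 0.08 = 6.2
  Midterm exam 99 × 0.07 = 6.93
  Homework 70 × 0.12 = 8.4
  Discussion 43 × 0.16 = 6.88
Sum = 69.6
69.6 is ≥ 60 and < 70 → D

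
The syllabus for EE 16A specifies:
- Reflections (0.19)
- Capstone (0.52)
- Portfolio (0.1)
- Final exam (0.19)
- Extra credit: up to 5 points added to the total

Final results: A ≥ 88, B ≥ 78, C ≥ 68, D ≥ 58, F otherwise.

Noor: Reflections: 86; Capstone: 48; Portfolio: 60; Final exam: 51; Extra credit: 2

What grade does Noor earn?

Weighted total:
  Reflections 86 × 0.19 = 16.34
  Capstone 48 × 0.52 = 24.96
  Portfolio 60 × 0.1 = 6
  Final exam 51 × 0.19 = 9.69
Sum = 56.99
Extra credit: 56.99 + 2 = 58.99
58.99 is ≥ 58 and < 68 → D

D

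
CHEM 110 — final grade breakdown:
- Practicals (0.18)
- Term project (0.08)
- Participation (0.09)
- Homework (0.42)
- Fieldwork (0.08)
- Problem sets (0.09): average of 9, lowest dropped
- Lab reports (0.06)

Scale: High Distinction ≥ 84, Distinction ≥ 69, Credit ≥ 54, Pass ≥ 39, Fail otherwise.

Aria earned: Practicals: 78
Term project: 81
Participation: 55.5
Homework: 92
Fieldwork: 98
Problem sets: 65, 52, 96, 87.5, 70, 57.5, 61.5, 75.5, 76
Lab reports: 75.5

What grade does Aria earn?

Problem sets: drop 52 → average of remaining 8 = 589/8 = 73.625
Weighted total:
  Practicals 78 × 0.18 = 14.04
  Term project 81 × 0.08 = 6.48
  Participation 55.5 × 0.09 = 4.995
  Homework 92 × 0.42 = 38.64
  Fieldwork 98 × 0.08 = 7.84
  Problem sets 73.625 × 0.09 = 6.62625
  Lab reports 75.5 × 0.06 = 4.53
Sum = 83.15125
83.15125 is ≥ 69 and < 84 → Distinction

Distinction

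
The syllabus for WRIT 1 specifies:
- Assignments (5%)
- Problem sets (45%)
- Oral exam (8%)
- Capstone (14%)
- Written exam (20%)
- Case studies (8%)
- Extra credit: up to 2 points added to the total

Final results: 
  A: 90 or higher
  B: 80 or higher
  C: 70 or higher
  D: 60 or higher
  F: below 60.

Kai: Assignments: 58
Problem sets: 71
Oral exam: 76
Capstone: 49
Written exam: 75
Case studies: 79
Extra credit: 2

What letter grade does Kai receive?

C

Weighted total:
  Assignments 58 × 0.05 = 2.9
  Problem sets 71 × 0.45 = 31.95
  Oral exam 76 × 0.08 = 6.08
  Capstone 49 × 0.14 = 6.86
  Written exam 75 × 0.2 = 15
  Case studies 79 × 0.08 = 6.32
Sum = 69.11
Extra credit: 69.11 + 2 = 71.11
71.11 is ≥ 70 and < 80 → C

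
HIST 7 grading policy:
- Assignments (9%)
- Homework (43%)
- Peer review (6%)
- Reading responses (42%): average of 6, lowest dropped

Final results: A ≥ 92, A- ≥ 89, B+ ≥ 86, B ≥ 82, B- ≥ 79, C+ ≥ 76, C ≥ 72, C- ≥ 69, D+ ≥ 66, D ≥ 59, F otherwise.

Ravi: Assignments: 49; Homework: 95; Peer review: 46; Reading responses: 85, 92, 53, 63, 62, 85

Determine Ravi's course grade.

B-

Reading responses: drop 53 → average of remaining 5 = 387/5 = 77.4
Weighted total:
  Assignments 49 × 0.09 = 4.41
  Homework 95 × 0.43 = 40.85
  Peer review 46 × 0.06 = 2.76
  Reading responses 77.4 × 0.42 = 32.508
Sum = 80.528
80.528 is ≥ 79 and < 82 → B-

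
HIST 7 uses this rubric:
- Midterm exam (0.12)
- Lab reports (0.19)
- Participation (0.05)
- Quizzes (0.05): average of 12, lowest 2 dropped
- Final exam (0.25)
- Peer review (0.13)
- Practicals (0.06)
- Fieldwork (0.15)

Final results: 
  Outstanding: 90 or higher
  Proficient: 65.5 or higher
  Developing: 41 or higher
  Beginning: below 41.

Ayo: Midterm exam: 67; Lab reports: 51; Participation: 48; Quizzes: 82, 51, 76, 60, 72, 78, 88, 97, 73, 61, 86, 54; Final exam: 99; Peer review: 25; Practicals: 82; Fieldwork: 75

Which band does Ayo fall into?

Quizzes: drop 51, 54 → average of remaining 10 = 773/10 = 77.3
Weighted total:
  Midterm exam 67 × 0.12 = 8.04
  Lab reports 51 × 0.19 = 9.69
  Participation 48 × 0.05 = 2.4
  Quizzes 77.3 × 0.05 = 3.865
  Final exam 99 × 0.25 = 24.75
  Peer review 25 × 0.13 = 3.25
  Practicals 82 × 0.06 = 4.92
  Fieldwork 75 × 0.15 = 11.25
Sum = 68.165
68.165 is ≥ 65.5 and < 90 → Proficient

Proficient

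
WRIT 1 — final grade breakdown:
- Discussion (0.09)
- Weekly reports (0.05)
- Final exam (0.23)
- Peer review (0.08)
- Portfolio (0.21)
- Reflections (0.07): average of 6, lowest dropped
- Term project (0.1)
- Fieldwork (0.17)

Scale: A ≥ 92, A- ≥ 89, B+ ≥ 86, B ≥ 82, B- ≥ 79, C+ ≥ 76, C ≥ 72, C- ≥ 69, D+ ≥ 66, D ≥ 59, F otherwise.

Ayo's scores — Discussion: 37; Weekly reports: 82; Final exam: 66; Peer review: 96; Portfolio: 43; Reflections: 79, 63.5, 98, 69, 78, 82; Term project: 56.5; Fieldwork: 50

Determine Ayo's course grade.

D

Reflections: drop 63.5 → average of remaining 5 = 406/5 = 81.2
Weighted total:
  Discussion 37 × 0.09 = 3.33
  Weekly reports 82 × 0.05 = 4.1
  Final exam 66 × 0.23 = 15.18
  Peer review 96 × 0.08 = 7.68
  Portfolio 43 × 0.21 = 9.03
  Reflections 81.2 × 0.07 = 5.684
  Term project 56.5 × 0.1 = 5.65
  Fieldwork 50 × 0.17 = 8.5
Sum = 59.154
59.154 is ≥ 59 and < 66 → D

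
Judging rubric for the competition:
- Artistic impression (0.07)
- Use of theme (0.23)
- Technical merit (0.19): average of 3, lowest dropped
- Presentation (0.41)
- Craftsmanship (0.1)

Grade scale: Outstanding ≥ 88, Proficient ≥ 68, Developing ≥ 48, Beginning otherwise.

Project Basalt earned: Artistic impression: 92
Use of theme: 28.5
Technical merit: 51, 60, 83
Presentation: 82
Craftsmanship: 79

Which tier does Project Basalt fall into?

Technical merit: drop 51 → average of remaining 2 = 143/2 = 71.5
Weighted total:
  Artistic impression 92 × 0.07 = 6.44
  Use of theme 28.5 × 0.23 = 6.555
  Technical merit 71.5 × 0.19 = 13.585
  Presentation 82 × 0.41 = 33.62
  Craftsmanship 79 × 0.1 = 7.9
Sum = 68.1
68.1 is ≥ 68 and < 88 → Proficient

Proficient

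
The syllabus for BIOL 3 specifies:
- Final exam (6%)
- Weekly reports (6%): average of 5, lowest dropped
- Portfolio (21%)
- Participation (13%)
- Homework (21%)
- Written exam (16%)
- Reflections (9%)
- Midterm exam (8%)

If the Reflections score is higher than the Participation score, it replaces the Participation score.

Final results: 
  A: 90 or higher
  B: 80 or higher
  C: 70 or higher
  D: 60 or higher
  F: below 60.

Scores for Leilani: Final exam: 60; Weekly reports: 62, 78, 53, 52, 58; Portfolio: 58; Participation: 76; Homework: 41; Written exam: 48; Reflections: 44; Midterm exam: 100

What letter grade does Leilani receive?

Weekly reports: drop 52 → average of remaining 4 = 251/4 = 62.75
Reflections (44) ≤ Participation (76), so Participation stays at 76.
Weighted total:
  Final exam 60 × 0.06 = 3.6
  Weekly reports 62.75 × 0.06 = 3.765
  Portfolio 58 × 0.21 = 12.18
  Participation 76 × 0.13 = 9.88
  Homework 41 × 0.21 = 8.61
  Written exam 48 × 0.16 = 7.68
  Reflections 44 × 0.09 = 3.96
  Midterm exam 100 × 0.08 = 8
Sum = 57.675
57.675 < 60 → F

F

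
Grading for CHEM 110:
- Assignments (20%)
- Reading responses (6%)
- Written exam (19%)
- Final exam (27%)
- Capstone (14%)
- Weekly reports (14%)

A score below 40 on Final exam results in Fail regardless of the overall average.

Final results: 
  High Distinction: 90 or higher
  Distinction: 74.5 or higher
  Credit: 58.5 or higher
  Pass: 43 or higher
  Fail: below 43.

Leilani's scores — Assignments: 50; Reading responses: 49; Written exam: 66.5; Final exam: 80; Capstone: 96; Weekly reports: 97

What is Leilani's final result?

Credit

Final exam score 80 ≥ 40: minimum met.
Weighted total:
  Assignments 50 × 0.2 = 10
  Reading responses 49 × 0.06 = 2.94
  Written exam 66.5 × 0.19 = 12.635
  Final exam 80 × 0.27 = 21.6
  Capstone 96 × 0.14 = 13.44
  Weekly reports 97 × 0.14 = 13.58
Sum = 74.195
74.195 is ≥ 58.5 and < 74.5 → Credit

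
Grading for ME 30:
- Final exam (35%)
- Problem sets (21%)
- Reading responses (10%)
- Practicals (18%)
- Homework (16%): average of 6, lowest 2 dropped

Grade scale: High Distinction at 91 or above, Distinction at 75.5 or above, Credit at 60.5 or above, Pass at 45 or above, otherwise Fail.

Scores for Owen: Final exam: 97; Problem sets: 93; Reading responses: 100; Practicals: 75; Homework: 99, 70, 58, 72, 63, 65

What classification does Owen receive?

Distinction

Homework: drop 58, 63 → average of remaining 4 = 306/4 = 76.5
Weighted total:
  Final exam 97 × 0.35 = 33.95
  Problem sets 93 × 0.21 = 19.53
  Reading responses 100 × 0.1 = 10
  Practicals 75 × 0.18 = 13.5
  Homework 76.5 × 0.16 = 12.24
Sum = 89.22
89.22 is ≥ 75.5 and < 91 → Distinction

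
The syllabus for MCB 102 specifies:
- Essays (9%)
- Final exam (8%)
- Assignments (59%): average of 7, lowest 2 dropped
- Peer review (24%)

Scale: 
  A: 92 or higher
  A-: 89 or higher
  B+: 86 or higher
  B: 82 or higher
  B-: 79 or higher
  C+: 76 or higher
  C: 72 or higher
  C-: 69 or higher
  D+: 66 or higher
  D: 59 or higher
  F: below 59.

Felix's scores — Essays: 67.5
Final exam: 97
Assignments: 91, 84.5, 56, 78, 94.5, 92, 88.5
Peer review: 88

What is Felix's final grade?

B+

Assignments: drop 56, 78 → average of remaining 5 = 450.5/5 = 90.1
Weighted total:
  Essays 67.5 × 0.09 = 6.075
  Final exam 97 × 0.08 = 7.76
  Assignments 90.1 × 0.59 = 53.159
  Peer review 88 × 0.24 = 21.12
Sum = 88.114
88.114 is ≥ 86 and < 89 → B+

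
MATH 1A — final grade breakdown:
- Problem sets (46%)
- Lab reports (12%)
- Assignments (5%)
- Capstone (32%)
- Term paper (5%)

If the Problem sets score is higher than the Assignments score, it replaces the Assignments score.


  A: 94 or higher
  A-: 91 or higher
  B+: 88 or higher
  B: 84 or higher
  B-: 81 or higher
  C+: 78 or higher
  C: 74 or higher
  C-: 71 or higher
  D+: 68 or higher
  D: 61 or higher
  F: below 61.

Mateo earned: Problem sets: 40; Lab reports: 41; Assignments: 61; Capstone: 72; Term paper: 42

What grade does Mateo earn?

F

Problem sets (40) ≤ Assignments (61), so Assignments stays at 61.
Weighted total:
  Problem sets 40 × 0.46 = 18.4
  Lab reports 41 × 0.12 = 4.92
  Assignments 61 × 0.05 = 3.05
  Capstone 72 × 0.32 = 23.04
  Term paper 42 × 0.05 = 2.1
Sum = 51.51
51.51 < 61 → F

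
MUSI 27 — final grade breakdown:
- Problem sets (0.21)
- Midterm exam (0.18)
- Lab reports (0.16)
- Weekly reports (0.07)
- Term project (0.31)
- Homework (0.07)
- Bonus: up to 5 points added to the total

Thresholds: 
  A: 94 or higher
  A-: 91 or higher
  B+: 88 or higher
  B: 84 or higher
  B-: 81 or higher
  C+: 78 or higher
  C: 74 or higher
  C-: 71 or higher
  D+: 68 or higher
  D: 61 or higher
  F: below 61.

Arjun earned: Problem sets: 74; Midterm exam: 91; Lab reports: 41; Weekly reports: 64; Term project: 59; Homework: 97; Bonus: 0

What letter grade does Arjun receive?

D+

Weighted total:
  Problem sets 74 × 0.21 = 15.54
  Midterm exam 91 × 0.18 = 16.38
  Lab reports 41 × 0.16 = 6.56
  Weekly reports 64 × 0.07 = 4.48
  Term project 59 × 0.31 = 18.29
  Homework 97 × 0.07 = 6.79
Sum = 68.04
Bonus: 68.04 + 0 = 68.04
68.04 is ≥ 68 and < 71 → D+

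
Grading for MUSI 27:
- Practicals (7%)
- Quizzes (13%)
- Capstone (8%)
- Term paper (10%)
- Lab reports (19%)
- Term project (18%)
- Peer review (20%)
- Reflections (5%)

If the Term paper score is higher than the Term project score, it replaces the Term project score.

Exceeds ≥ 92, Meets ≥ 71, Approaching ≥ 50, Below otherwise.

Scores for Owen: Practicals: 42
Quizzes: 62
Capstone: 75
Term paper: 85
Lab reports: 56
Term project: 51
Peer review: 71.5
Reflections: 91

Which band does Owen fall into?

Approaching

Term paper (85) > Term project (51), so Term project counts as 85.
Weighted total:
  Practicals 42 × 0.07 = 2.94
  Quizzes 62 × 0.13 = 8.06
  Capstone 75 × 0.08 = 6
  Term paper 85 × 0.1 = 8.5
  Lab reports 56 × 0.19 = 10.64
  Term project 85 × 0.18 = 15.3
  Peer review 71.5 × 0.2 = 14.3
  Reflections 91 × 0.05 = 4.55
Sum = 70.29
70.29 is ≥ 50 and < 71 → Approaching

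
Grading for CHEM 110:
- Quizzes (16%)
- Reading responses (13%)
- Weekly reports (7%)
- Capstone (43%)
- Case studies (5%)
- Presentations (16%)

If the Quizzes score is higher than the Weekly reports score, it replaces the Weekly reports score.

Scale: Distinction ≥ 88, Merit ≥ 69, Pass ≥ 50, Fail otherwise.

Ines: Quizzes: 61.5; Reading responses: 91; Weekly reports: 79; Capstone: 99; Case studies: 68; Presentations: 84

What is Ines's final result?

Quizzes (61.5) ≤ Weekly reports (79), so Weekly reports stays at 79.
Weighted total:
  Quizzes 61.5 × 0.16 = 9.84
  Reading responses 91 × 0.13 = 11.83
  Weekly reports 79 × 0.07 = 5.53
  Capstone 99 × 0.43 = 42.57
  Case studies 68 × 0.05 = 3.4
  Presentations 84 × 0.16 = 13.44
Sum = 86.61
86.61 is ≥ 69 and < 88 → Merit

Merit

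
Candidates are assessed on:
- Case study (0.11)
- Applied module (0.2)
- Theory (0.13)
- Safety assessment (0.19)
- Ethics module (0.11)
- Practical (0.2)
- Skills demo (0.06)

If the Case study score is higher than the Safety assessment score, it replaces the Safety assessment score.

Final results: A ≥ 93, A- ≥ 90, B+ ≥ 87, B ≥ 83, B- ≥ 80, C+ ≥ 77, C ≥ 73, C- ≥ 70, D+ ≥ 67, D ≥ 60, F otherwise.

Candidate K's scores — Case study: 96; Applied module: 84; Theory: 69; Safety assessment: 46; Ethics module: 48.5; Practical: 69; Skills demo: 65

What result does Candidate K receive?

Case study (96) > Safety assessment (46), so Safety assessment counts as 96.
Weighted total:
  Case study 96 × 0.11 = 10.56
  Applied module 84 × 0.2 = 16.8
  Theory 69 × 0.13 = 8.97
  Safety assessment 96 × 0.19 = 18.24
  Ethics module 48.5 × 0.11 = 5.335
  Practical 69 × 0.2 = 13.8
  Skills demo 65 × 0.06 = 3.9
Sum = 77.605
77.605 is ≥ 77 and < 80 → C+

C+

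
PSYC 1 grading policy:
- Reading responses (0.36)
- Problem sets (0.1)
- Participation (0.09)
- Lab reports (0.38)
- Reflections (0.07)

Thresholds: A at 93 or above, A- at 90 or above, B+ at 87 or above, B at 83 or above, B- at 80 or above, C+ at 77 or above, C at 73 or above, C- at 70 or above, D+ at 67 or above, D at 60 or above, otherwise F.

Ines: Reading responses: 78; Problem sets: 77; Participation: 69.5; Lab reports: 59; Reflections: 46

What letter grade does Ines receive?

D+

Weighted total:
  Reading responses 78 × 0.36 = 28.08
  Problem sets 77 × 0.1 = 7.7
  Participation 69.5 × 0.09 = 6.255
  Lab reports 59 × 0.38 = 22.42
  Reflections 46 × 0.07 = 3.22
Sum = 67.675
67.675 is ≥ 67 and < 70 → D+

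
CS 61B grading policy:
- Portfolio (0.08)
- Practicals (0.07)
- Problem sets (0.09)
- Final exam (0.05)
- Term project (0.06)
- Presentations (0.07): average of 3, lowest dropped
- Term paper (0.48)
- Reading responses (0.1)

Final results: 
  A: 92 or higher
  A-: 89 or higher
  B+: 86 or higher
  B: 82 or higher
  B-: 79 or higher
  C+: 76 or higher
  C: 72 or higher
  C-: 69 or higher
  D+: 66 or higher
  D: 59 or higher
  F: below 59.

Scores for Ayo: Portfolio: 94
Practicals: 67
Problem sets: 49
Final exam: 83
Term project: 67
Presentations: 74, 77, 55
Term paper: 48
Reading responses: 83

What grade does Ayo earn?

D

Presentations: drop 55 → average of remaining 2 = 151/2 = 75.5
Weighted total:
  Portfolio 94 × 0.08 = 7.52
  Practicals 67 × 0.07 = 4.69
  Problem sets 49 × 0.09 = 4.41
  Final exam 83 × 0.05 = 4.15
  Term project 67 × 0.06 = 4.02
  Presentations 75.5 × 0.07 = 5.285
  Term paper 48 × 0.48 = 23.04
  Reading responses 83 × 0.1 = 8.3
Sum = 61.415
61.415 is ≥ 59 and < 66 → D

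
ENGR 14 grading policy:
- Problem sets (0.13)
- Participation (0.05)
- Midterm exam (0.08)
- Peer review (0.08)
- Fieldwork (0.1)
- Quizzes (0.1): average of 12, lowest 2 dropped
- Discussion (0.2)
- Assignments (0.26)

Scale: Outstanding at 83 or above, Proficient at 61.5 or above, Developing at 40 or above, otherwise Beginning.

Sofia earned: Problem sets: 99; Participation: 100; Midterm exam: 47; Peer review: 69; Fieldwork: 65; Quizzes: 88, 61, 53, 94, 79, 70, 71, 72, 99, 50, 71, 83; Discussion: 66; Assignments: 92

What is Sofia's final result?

Quizzes: drop 50, 53 → average of remaining 10 = 788/10 = 78.8
Weighted total:
  Problem sets 99 × 0.13 = 12.87
  Participation 100 × 0.05 = 5
  Midterm exam 47 × 0.08 = 3.76
  Peer review 69 × 0.08 = 5.52
  Fieldwork 65 × 0.1 = 6.5
  Quizzes 78.8 × 0.1 = 7.88
  Discussion 66 × 0.2 = 13.2
  Assignments 92 × 0.26 = 23.92
Sum = 78.65
78.65 is ≥ 61.5 and < 83 → Proficient

Proficient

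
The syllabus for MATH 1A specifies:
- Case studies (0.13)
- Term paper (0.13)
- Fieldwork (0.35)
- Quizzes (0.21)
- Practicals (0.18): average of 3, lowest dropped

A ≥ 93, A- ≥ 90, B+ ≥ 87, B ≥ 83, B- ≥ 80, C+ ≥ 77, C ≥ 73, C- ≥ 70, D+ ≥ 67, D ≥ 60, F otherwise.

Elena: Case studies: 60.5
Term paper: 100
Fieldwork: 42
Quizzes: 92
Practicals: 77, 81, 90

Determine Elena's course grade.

C-

Practicals: drop 77 → average of remaining 2 = 171/2 = 85.5
Weighted total:
  Case studies 60.5 × 0.13 = 7.865
  Term paper 100 × 0.13 = 13
  Fieldwork 42 × 0.35 = 14.7
  Quizzes 92 × 0.21 = 19.32
  Practicals 85.5 × 0.18 = 15.39
Sum = 70.275
70.275 is ≥ 70 and < 73 → C-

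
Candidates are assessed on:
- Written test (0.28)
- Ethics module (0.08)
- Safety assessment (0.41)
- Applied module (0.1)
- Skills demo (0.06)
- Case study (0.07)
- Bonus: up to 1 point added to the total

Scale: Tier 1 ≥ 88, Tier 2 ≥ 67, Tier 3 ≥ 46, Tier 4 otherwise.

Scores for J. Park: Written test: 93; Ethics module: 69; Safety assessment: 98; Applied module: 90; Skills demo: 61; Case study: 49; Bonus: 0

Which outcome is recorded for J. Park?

Weighted total:
  Written test 93 × 0.28 = 26.04
  Ethics module 69 × 0.08 = 5.52
  Safety assessment 98 × 0.41 = 40.18
  Applied module 90 × 0.1 = 9
  Skills demo 61 × 0.06 = 3.66
  Case study 49 × 0.07 = 3.43
Sum = 87.83
Bonus: 87.83 + 0 = 87.83
87.83 is ≥ 67 and < 88 → Tier 2

Tier 2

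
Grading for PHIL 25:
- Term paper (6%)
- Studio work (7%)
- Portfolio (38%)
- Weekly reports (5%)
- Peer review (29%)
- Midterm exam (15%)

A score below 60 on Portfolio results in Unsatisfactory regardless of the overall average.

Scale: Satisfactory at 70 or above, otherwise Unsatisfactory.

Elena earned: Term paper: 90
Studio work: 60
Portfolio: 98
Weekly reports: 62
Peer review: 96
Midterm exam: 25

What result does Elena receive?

Satisfactory

Portfolio score 98 ≥ 60: minimum met.
Weighted total:
  Term paper 90 × 0.06 = 5.4
  Studio work 60 × 0.07 = 4.2
  Portfolio 98 × 0.38 = 37.24
  Weekly reports 62 × 0.05 = 3.1
  Peer review 96 × 0.29 = 27.84
  Midterm exam 25 × 0.15 = 3.75
Sum = 81.53
81.53 ≥ 70 → Satisfactory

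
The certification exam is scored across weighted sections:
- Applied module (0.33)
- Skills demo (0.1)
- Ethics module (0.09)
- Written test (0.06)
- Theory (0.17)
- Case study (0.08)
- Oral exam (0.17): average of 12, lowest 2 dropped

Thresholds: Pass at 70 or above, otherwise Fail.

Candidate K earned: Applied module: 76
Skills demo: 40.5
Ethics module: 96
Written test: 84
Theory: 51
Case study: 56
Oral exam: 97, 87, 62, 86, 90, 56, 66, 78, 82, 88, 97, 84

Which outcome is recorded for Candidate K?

Pass

Oral exam: drop 56, 62 → average of remaining 10 = 855/10 = 85.5
Weighted total:
  Applied module 76 × 0.33 = 25.08
  Skills demo 40.5 × 0.1 = 4.05
  Ethics module 96 × 0.09 = 8.64
  Written test 84 × 0.06 = 5.04
  Theory 51 × 0.17 = 8.67
  Case study 56 × 0.08 = 4.48
  Oral exam 85.5 × 0.17 = 14.535
Sum = 70.495
70.495 ≥ 70 → Pass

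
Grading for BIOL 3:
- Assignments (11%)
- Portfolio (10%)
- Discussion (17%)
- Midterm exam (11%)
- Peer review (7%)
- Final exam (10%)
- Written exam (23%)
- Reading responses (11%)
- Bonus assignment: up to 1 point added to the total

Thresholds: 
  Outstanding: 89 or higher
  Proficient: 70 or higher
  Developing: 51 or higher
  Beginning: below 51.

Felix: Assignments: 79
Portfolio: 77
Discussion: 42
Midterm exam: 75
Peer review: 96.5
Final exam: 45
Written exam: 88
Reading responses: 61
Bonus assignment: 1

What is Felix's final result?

Proficient

Weighted total:
  Assignments 79 × 0.11 = 8.69
  Portfolio 77 × 0.1 = 7.7
  Discussion 42 × 0.17 = 7.14
  Midterm exam 75 × 0.11 = 8.25
  Peer review 96.5 × 0.07 = 6.755
  Final exam 45 × 0.1 = 4.5
  Written exam 88 × 0.23 = 20.24
  Reading responses 61 × 0.11 = 6.71
Sum = 69.985
Bonus assignment: 69.985 + 1 = 70.985
70.985 is ≥ 70 and < 89 → Proficient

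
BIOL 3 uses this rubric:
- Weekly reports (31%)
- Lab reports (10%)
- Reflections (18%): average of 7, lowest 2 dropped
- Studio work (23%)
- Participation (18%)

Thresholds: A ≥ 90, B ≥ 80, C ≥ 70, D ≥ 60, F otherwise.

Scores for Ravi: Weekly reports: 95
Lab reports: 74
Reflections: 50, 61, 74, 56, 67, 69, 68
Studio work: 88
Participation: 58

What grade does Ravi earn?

C

Reflections: drop 50, 56 → average of remaining 5 = 339/5 = 67.8
Weighted total:
  Weekly reports 95 × 0.31 = 29.45
  Lab reports 74 × 0.1 = 7.4
  Reflections 67.8 × 0.18 = 12.204
  Studio work 88 × 0.23 = 20.24
  Participation 58 × 0.18 = 10.44
Sum = 79.734
79.734 is ≥ 70 and < 80 → C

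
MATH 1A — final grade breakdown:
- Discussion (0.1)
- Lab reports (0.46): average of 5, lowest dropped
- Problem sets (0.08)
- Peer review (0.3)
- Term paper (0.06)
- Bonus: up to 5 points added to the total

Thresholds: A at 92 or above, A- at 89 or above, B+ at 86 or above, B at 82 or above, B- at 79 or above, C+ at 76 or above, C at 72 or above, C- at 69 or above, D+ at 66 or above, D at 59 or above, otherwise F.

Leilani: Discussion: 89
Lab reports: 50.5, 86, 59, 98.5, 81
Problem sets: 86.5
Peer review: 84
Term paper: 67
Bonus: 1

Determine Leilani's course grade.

B

Lab reports: drop 50.5 → average of remaining 4 = 324.5/4 = 81.125
Weighted total:
  Discussion 89 × 0.1 = 8.9
  Lab reports 81.125 × 0.46 = 37.3175
  Problem sets 86.5 × 0.08 = 6.92
  Peer review 84 × 0.3 = 25.2
  Term paper 67 × 0.06 = 4.02
Sum = 82.3575
Bonus: 82.3575 + 1 = 83.3575
83.3575 is ≥ 82 and < 86 → B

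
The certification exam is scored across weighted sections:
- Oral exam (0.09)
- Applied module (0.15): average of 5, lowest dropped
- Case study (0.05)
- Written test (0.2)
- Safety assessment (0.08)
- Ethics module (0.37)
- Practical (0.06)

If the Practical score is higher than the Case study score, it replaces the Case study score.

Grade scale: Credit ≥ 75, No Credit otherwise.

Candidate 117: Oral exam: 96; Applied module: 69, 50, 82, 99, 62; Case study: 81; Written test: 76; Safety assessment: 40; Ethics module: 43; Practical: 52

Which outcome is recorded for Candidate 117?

No Credit

Applied module: drop 50 → average of remaining 4 = 312/4 = 78
Practical (52) ≤ Case study (81), so Case study stays at 81.
Weighted total:
  Oral exam 96 × 0.09 = 8.64
  Applied module 78 × 0.15 = 11.7
  Case study 81 × 0.05 = 4.05
  Written test 76 × 0.2 = 15.2
  Safety assessment 40 × 0.08 = 3.2
  Ethics module 43 × 0.37 = 15.91
  Practical 52 × 0.06 = 3.12
Sum = 61.82
61.82 < 75 → No Credit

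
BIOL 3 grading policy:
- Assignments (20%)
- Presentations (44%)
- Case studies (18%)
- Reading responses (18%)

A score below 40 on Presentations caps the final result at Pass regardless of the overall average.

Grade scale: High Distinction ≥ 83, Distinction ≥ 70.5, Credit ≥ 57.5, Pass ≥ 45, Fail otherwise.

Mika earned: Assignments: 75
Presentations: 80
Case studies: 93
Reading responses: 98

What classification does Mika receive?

High Distinction

Presentations score 80 ≥ 40: minimum met.
Weighted total:
  Assignments 75 × 0.2 = 15
  Presentations 80 × 0.44 = 35.2
  Case studies 93 × 0.18 = 16.74
  Reading responses 98 × 0.18 = 17.64
Sum = 84.58
84.58 ≥ 83 → High Distinction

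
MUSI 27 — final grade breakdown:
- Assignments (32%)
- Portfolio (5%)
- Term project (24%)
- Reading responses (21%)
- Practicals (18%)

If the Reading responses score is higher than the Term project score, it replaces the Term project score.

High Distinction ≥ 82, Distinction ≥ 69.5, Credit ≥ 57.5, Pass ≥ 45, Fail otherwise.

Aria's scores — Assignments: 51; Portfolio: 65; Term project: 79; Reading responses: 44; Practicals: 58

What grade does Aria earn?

Credit

Reading responses (44) ≤ Term project (79), so Term project stays at 79.
Weighted total:
  Assignments 51 × 0.32 = 16.32
  Portfolio 65 × 0.05 = 3.25
  Term project 79 × 0.24 = 18.96
  Reading responses 44 × 0.21 = 9.24
  Practicals 58 × 0.18 = 10.44
Sum = 58.21
58.21 is ≥ 57.5 and < 69.5 → Credit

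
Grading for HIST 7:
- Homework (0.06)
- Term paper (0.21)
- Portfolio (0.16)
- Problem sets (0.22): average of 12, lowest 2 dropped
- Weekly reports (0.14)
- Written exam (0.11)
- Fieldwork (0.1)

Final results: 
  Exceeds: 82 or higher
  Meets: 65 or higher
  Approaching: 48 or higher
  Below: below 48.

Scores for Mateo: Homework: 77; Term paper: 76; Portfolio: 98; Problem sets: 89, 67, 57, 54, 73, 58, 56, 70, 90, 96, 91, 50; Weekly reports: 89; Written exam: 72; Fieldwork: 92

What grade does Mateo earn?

Exceeds

Problem sets: drop 50, 54 → average of remaining 10 = 747/10 = 74.7
Weighted total:
  Homework 77 × 0.06 = 4.62
  Term paper 76 × 0.21 = 15.96
  Portfolio 98 × 0.16 = 15.68
  Problem sets 74.7 × 0.22 = 16.434
  Weekly reports 89 × 0.14 = 12.46
  Written exam 72 × 0.11 = 7.92
  Fieldwork 92 × 0.1 = 9.2
Sum = 82.274
82.274 ≥ 82 → Exceeds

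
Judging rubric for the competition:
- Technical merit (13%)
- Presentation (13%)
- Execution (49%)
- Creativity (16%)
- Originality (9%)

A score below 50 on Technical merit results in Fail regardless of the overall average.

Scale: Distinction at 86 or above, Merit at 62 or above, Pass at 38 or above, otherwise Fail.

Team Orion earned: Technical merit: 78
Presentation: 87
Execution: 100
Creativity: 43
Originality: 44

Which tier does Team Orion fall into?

Merit

Technical merit score 78 ≥ 50: minimum met.
Weighted total:
  Technical merit 78 × 0.13 = 10.14
  Presentation 87 × 0.13 = 11.31
  Execution 100 × 0.49 = 49
  Creativity 43 × 0.16 = 6.88
  Originality 44 × 0.09 = 3.96
Sum = 81.29
81.29 is ≥ 62 and < 86 → Merit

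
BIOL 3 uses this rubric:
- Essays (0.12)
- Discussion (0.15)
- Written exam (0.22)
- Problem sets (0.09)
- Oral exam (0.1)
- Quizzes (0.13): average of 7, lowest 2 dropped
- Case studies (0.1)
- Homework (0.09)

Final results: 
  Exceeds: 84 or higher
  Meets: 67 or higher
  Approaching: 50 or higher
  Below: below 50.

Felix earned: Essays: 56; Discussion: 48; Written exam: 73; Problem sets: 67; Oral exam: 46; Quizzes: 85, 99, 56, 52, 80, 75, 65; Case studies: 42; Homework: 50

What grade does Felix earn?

Approaching

Quizzes: drop 52, 56 → average of remaining 5 = 404/5 = 80.8
Weighted total:
  Essays 56 × 0.12 = 6.72
  Discussion 48 × 0.15 = 7.2
  Written exam 73 × 0.22 = 16.06
  Problem sets 67 × 0.09 = 6.03
  Oral exam 46 × 0.1 = 4.6
  Quizzes 80.8 × 0.13 = 10.504
  Case studies 42 × 0.1 = 4.2
  Homework 50 × 0.09 = 4.5
Sum = 59.814
59.814 is ≥ 50 and < 67 → Approaching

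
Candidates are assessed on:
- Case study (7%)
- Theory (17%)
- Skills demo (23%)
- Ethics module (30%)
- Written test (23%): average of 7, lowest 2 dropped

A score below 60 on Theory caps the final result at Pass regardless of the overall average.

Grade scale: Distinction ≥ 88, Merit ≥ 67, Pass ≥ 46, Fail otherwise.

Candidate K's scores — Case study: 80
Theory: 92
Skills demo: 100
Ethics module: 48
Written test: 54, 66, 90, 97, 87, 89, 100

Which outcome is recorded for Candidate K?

Written test: drop 54, 66 → average of remaining 5 = 463/5 = 92.6
Theory score 92 ≥ 60: minimum met.
Weighted total:
  Case study 80 × 0.07 = 5.6
  Theory 92 × 0.17 = 15.64
  Skills demo 100 × 0.23 = 23
  Ethics module 48 × 0.3 = 14.4
  Written test 92.6 × 0.23 = 21.298
Sum = 79.938
79.938 is ≥ 67 and < 88 → Merit

Merit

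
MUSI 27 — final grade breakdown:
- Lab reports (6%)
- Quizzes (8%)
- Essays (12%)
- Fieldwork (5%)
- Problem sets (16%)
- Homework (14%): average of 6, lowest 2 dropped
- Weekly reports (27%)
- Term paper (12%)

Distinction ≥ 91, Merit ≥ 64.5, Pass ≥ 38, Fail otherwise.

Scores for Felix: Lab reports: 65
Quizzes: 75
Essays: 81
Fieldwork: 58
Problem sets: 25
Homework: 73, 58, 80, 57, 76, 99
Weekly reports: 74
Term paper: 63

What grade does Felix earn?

Homework: drop 57, 58 → average of remaining 4 = 328/4 = 82
Weighted total:
  Lab reports 65 × 0.06 = 3.9
  Quizzes 75 × 0.08 = 6
  Essays 81 × 0.12 = 9.72
  Fieldwork 58 × 0.05 = 2.9
  Problem sets 25 × 0.16 = 4
  Homework 82 × 0.14 = 11.48
  Weekly reports 74 × 0.27 = 19.98
  Term paper 63 × 0.12 = 7.56
Sum = 65.54
65.54 is ≥ 64.5 and < 91 → Merit

Merit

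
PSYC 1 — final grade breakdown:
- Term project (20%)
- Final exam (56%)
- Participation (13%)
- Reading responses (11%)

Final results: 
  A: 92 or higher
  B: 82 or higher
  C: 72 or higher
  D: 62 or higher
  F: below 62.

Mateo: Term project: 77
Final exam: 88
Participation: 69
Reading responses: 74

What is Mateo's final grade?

C

Weighted total:
  Term project 77 × 0.2 = 15.4
  Final exam 88 × 0.56 = 49.28
  Participation 69 × 0.13 = 8.97
  Reading responses 74 × 0.11 = 8.14
Sum = 81.79
81.79 is ≥ 72 and < 82 → C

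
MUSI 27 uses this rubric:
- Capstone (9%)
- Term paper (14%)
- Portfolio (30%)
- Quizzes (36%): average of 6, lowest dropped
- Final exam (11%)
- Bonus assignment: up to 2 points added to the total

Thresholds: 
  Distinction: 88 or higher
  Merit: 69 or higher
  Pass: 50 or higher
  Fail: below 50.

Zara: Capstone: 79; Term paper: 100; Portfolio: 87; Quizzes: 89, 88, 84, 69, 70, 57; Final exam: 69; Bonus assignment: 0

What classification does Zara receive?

Quizzes: drop 57 → average of remaining 5 = 400/5 = 80
Weighted total:
  Capstone 79 × 0.09 = 7.11
  Term paper 100 × 0.14 = 14
  Portfolio 87 × 0.3 = 26.1
  Quizzes 80 × 0.36 = 28.8
  Final exam 69 × 0.11 = 7.59
Sum = 83.6
Bonus assignment: 83.6 + 0 = 83.6
83.6 is ≥ 69 and < 88 → Merit

Merit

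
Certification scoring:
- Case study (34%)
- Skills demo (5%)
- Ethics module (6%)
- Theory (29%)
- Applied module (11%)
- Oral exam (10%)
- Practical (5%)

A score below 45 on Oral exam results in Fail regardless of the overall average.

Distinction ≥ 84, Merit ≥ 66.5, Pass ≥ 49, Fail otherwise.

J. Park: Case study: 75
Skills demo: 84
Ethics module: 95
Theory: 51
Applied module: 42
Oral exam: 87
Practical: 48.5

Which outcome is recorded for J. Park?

Oral exam score 87 ≥ 45: minimum met.
Weighted total:
  Case study 75 × 0.34 = 25.5
  Skills demo 84 × 0.05 = 4.2
  Ethics module 95 × 0.06 = 5.7
  Theory 51 × 0.29 = 14.79
  Applied module 42 × 0.11 = 4.62
  Oral exam 87 × 0.1 = 8.7
  Practical 48.5 × 0.05 = 2.425
Sum = 65.935
65.935 is ≥ 49 and < 66.5 → Pass

Pass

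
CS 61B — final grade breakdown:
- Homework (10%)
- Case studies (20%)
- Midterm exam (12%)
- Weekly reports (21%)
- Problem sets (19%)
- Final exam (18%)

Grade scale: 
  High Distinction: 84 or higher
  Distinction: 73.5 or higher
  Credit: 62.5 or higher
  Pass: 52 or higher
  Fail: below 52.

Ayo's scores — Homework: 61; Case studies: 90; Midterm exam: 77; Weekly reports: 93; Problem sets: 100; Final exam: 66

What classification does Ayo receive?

Weighted total:
  Homework 61 × 0.1 = 6.1
  Case studies 90 × 0.2 = 18
  Midterm exam 77 × 0.12 = 9.24
  Weekly reports 93 × 0.21 = 19.53
  Problem sets 100 × 0.19 = 19
  Final exam 66 × 0.18 = 11.88
Sum = 83.75
83.75 is ≥ 73.5 and < 84 → Distinction

Distinction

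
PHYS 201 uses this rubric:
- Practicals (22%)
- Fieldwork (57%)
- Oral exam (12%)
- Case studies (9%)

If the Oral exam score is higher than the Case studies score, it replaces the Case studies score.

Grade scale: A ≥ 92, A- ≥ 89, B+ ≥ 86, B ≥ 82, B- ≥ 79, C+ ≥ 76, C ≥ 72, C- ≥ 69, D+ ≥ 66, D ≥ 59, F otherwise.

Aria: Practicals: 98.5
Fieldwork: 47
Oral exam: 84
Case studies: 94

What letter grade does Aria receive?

D+

Oral exam (84) ≤ Case studies (94), so Case studies stays at 94.
Weighted total:
  Practicals 98.5 × 0.22 = 21.67
  Fieldwork 47 × 0.57 = 26.79
  Oral exam 84 × 0.12 = 10.08
  Case studies 94 × 0.09 = 8.46
Sum = 67
67 is ≥ 66 and < 69 → D+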